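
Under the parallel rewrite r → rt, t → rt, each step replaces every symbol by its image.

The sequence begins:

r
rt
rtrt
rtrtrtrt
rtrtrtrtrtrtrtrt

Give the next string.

Rewriting the 16 symbols of rtrtrtrtrtrtrtrt one by one yields rt rt rt rt rt rt rt rt rt rt rt rt rt rt rt rt; concatenated:

rtrtrtrtrtrtrtrtrtrtrtrtrtrtrtrt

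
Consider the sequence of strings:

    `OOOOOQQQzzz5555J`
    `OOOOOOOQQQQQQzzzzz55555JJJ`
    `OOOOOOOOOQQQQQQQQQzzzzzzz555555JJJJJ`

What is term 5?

OOOOOOOOOOOOOQQQQQQQQQQQQQQQzzzzzzzzzzz55555555JJJJJJJJJ

Reading off run lengths: O runs 5, 7, 9; Q runs 3, 6, 9; z runs 3, 5, 7; 5 runs 4, 5, 6; J runs 1, 3, 5 — each is linear in n (n = 1, 2, …).
At n = 5 the blocks have lengths 13, 15, 11, 8, 9.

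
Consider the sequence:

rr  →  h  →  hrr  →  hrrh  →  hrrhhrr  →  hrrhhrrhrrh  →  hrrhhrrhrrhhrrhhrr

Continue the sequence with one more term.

Each term (from the third on) is the previous term followed by the one before it: term 3 = h·rr = hrr.
So term 8 is hrrhhrrhrrhhrrhhrr·hrrhhrrhrrh.

hrrhhrrhrrhhrrhhrrhrrhhrrhrrh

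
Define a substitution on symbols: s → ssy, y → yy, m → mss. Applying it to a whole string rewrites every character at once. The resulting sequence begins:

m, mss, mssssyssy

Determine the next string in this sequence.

mssssyssyssyssyyyssyssyyy

Rewriting each symbol of mssssyssy: m→mss, s→ssy, s→ssy, s→ssy, s→ssy, y→yy, s→ssy, s→ssy, y→yy, which concatenates to mss ssy ssy ssy ssy yy ssy ssy yy.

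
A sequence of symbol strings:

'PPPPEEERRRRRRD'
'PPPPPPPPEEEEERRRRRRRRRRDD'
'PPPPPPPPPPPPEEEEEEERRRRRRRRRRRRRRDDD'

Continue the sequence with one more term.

Term n consists of 4n P's, followed by 2n+1 E's, followed by 4n+2 R's, followed by n D's (n = 1, 2, …).
For the next term, n = 4, so the run lengths are 16, 9, 18, 4.

PPPPPPPPPPPPPPPPEEEEEEEEERRRRRRRRRRRRRRRRRRDDDD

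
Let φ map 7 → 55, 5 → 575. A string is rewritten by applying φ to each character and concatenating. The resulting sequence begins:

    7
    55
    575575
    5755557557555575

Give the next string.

Replace each of the 16 characters of 5755557557555575 in place — 575 55 575 575 575 575 55 575 575 55 575 575 575 575 55 575 — and concatenate.

57555575575575575555755755557557557557555575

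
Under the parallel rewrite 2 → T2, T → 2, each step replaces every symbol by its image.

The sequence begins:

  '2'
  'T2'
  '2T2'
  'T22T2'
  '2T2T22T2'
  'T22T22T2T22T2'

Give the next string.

Rewriting the 13 symbols of T22T22T2T22T2 one by one yields 2 T2 T2 2 T2 T2 2 T2 2 T2 T2 2 T2; concatenated:

2T2T22T2T22T22T2T22T2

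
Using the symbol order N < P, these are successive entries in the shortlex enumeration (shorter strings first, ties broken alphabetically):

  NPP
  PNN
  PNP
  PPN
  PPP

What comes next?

NNNN

PPP is the last string of length 3, so the next is the first of length 4: N repeated 4 times.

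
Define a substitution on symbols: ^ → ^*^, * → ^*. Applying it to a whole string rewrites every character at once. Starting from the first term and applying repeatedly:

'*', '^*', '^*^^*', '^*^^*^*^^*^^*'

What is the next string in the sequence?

Rewriting the 13 symbols of ^*^^*^*^^*^^* one by one yields ^*^ ^* ^*^ ^*^ ^* ^*^ ^* ^*^ ^*^ ^* ^*^ ^*^ ^*; concatenated:

^*^^*^*^^*^^*^*^^*^*^^*^^*^*^^*^^*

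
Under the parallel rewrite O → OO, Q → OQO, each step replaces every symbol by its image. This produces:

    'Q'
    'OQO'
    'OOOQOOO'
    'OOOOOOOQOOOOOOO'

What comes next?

Rewriting the 15 symbols of OOOOOOOQOOOOOOO one by one yields OO OO OO OO OO OO OO OQO OO OO OO OO OO OO OO; concatenated:

OOOOOOOOOOOOOOOQOOOOOOOOOOOOOOO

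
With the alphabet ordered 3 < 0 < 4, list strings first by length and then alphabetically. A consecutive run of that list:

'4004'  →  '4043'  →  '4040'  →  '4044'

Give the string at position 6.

Stepping forward 2 times from 4044: 4044 → 4433, then the target.

4430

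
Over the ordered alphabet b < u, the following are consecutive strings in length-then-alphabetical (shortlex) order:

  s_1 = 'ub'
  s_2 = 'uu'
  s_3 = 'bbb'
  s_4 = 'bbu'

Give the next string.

Treat bbu as a base-2 numeral over the given alphabet and add one, carrying through any trailing u's.

bub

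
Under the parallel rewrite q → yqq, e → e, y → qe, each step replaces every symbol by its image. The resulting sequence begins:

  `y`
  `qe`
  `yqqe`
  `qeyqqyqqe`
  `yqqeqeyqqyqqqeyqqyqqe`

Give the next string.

Rewriting the 21 symbols of yqqeqeyqqyqqqeyqqyqqe one by one yields qe yqq yqq e yqq e qe yqq yqq qe yqq yqq yqq e qe yqq yqq qe yqq yqq e; concatenated:

qeyqqyqqeyqqeqeyqqyqqqeyqqyqqyqqeqeyqqyqqqeyqqyqqe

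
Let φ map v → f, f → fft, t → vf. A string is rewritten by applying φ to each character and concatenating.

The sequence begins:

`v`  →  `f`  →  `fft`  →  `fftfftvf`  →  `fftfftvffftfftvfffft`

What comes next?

Rewriting the 20 symbols of fftfftvffftfftvfffft one by one yields fft fft vf fft fft vf f fft fft fft vf fft fft vf f fft fft fft fft vf; concatenated:

fftfftvffftfftvfffftfftfftvffftfftvfffftfftfftfftvf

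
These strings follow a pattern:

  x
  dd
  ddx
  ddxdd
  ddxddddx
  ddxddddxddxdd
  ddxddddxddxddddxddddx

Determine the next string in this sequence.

This is a Fibonacci-style word recurrence s(k) = s(k−1)·s(k−2): e.g. dd·x = ddx.
So term 8 is ddxddddxddxddddxddddx·ddxddddxddxdd.

ddxddddxddxddddxddddxddxddddxddxdd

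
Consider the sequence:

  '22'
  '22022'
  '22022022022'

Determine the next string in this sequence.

Each string is two copies of the previous one joined by '0'.
Doubling 22022022022 with '0' between the halves:

22022022022022022022022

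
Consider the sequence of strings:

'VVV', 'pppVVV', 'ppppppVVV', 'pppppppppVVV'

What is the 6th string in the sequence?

Each term is the previous one with ppp prepended.
From pppppppppVVV, 2 further steps: pppppppppVVV → ppppppppppppVVV → (answer).

pppppppppppppppVVV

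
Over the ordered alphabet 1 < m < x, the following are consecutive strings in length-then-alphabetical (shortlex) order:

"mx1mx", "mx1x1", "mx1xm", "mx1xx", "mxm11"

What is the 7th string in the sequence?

mxm1x

Advancing 2 positions from mxm11 through mxm11 → mxm1m reaches term 7.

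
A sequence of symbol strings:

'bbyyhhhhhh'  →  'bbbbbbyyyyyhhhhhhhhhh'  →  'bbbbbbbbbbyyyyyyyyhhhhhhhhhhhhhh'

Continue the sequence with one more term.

bbbbbbbbbbbbbbyyyyyyyyyyyhhhhhhhhhhhhhhhhhh

The n-th term is 4n-2 b's then 3n-1 y's then 4n+2 h's (n = 1, 2, …).
At n = 4 the blocks have lengths 14, 11, 18.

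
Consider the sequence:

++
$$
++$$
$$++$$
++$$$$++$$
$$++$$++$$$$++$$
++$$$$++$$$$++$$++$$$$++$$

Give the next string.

$$++$$++$$$$++$$++$$$$++$$$$++$$++$$$$++$$

From term 3 onward, concatenate the second-to-last term with the last: ++·$$ = ++$$, $$·++$$ = $$++$$, …
The next term joins $$++$$++$$$$++$$ and ++$$$$++$$$$++$$++$$$$++$$.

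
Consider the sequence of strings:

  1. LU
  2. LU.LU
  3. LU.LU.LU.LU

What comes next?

s(k+1) = s(k)·.·s(k) — each term doubles the last with '.' between the halves.
One more doubling of LU.LU.LU.LU gives the answer.

LU.LU.LU.LU.LU.LU.LU.LU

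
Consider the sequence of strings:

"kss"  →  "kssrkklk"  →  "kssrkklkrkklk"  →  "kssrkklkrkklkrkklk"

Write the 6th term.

Every step adds rkklk to the end: s(k+1) = s(k)·rkklk.
From kssrkklkrkklkrkklk, 2 further steps: kssrkklkrkklkrkklk → kssrkklkrkklkrkklkrkklk → (answer).

kssrkklkrkklkrkklkrkklkrkklk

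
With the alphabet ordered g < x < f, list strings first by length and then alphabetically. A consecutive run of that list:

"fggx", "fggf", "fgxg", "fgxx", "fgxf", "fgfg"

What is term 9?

fxgg

Continuing the enumeration 3 steps past fgfg: fgfg → fgfx → fgff → (answer).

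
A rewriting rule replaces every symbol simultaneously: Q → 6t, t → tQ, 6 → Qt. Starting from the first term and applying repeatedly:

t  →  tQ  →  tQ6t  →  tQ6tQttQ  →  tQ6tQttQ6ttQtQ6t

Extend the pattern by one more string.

Replace each of the 16 characters of tQ6tQttQ6ttQtQ6t in place — tQ 6t Qt tQ 6t tQ tQ 6t Qt tQ tQ 6t tQ 6t Qt tQ — and concatenate.

tQ6tQttQ6ttQtQ6tQttQtQ6ttQ6tQttQ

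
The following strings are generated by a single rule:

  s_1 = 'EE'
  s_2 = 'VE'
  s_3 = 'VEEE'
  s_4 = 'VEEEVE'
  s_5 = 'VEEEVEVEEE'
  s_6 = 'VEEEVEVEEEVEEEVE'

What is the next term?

From term 3 onward, concatenate the last term with the second-to-last: VE·EE = VEEE, VEEE·VE = VEEEVE, …
The next term joins VEEEVEVEEEVEEEVE and VEEEVEVEEE.

VEEEVEVEEEVEEEVEVEEEVEVEEE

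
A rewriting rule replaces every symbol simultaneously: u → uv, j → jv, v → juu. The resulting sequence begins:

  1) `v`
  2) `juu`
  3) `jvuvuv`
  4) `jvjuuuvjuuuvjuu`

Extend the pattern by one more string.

Replace each of the 15 characters of jvjuuuvjuuuvjuu in place — jv juu jv uv uv uv juu jv uv uv uv juu jv uv uv — and concatenate.

jvjuujvuvuvuvjuujvuvuvuvjuujvuvuv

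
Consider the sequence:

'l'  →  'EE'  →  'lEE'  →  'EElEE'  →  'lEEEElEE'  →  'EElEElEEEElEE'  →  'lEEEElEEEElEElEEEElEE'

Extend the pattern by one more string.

This is a Fibonacci-style word recurrence s(k) = s(k−2)·s(k−1): e.g. l·EE = lEE.
So term 8 is EElEElEEEElEE·lEEEElEEEElEElEEEElEE.

EElEElEEEElEElEEEElEEEElEElEEEElEE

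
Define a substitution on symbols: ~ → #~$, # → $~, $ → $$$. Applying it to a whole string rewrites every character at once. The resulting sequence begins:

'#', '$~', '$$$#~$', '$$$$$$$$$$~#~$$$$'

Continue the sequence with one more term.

Replace each of the 17 characters of $$$$$$$$$$~#~$$$$ in place — $$$ $$$ $$$ $$$ $$$ $$$ $$$ $$$ $$$ $$$ #~$ $~ #~$ $$$ $$$ $$$ $$$ — and concatenate.

$$$$$$$$$$$$$$$$$$$$$$$$$$$$$$#~$$~#~$$$$$$$$$$$$$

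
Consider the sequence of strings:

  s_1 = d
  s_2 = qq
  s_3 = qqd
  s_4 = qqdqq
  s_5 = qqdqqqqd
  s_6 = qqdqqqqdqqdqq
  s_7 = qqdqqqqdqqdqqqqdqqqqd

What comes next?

Each term (from the third on) is the previous term followed by the one before it: term 3 = qq·d = qqd.
Continuing: qqdqqqqdqqdqqqqdqqqqd · qqdqqqqdqqdqq gives term 8.

qqdqqqqdqqdqqqqdqqqqdqqdqqqqdqqdqq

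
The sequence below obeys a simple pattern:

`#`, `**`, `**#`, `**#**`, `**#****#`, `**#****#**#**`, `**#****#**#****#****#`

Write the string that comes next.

This is a Fibonacci-style word recurrence s(k) = s(k−1)·s(k−2): e.g. **·# = **#.
So term 8 is **#****#**#****#****#·**#****#**#**.

**#****#**#****#****#**#****#**#**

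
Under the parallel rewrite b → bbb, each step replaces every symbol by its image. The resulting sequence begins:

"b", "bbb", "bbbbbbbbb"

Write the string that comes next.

bbbbbbbbbbbbbbbbbbbbbbbbbbb

Expanding bbbbbbbbb: b→bbb, b→bbb, b→bbb, b→bbb, b→bbb, b→bbb, b→bbb, b→bbb, b→bbb. Concatenated: bbb bbb bbb bbb bbb bbb bbb bbb bbb.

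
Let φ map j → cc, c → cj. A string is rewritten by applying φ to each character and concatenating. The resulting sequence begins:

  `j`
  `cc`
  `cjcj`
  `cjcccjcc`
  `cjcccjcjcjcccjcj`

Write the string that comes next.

cjcccjcjcjcccjcccjcccjcjcjcccjcc

Replace each of the 16 characters of cjcccjcjcjcccjcj in place — cj cc cj cj cj cc cj cc cj cc cj cj cj cc cj cc — and concatenate.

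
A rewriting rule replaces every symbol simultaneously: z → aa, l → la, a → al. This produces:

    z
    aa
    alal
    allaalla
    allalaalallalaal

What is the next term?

φ(allalaalallalaal) expands symbol-by-symbol to al la la al la al al la al la la al la al al la; joining the 16 pieces gives the next term.

allalaallaalallaallalaallaalalla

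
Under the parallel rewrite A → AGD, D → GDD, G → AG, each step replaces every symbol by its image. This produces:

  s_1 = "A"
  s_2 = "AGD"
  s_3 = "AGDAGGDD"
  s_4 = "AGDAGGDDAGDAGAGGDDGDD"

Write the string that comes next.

Replace each of the 21 characters of AGDAGGDDAGDAGAGGDDGDD in place — AGD AG GDD AGD AG AG GDD GDD AGD AG GDD AGD AG AGD AG AG GDD GDD AG GDD GDD — and concatenate.

AGDAGGDDAGDAGAGGDDGDDAGDAGGDDAGDAGAGDAGAGGDDGDDAGGDDGDD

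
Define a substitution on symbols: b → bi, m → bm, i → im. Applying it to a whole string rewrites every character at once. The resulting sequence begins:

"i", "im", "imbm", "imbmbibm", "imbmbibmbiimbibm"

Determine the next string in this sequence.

imbmbibmbiimbibmbiimimbmbiimbibm

Applying the rule to each of the 16 symbols of imbmbibmbiimbibm gives the pieces im bm bi bm bi im bi bm bi im im bm bi im bi bm, which concatenate to the answer.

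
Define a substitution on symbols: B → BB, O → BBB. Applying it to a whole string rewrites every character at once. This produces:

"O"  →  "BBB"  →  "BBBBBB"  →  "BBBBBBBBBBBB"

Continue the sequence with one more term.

BBBBBBBBBBBBBBBBBBBBBBBB

Apply φ to BBBBBBBBBBBB symbol by symbol: B→BB, B→BB, B→BB, B→BB, B→BB, B→BB, B→BB, B→BB, B→BB, B→BB, B→BB, B→BB; joined: BB BB BB BB BB BB BB BB BB BB BB BB.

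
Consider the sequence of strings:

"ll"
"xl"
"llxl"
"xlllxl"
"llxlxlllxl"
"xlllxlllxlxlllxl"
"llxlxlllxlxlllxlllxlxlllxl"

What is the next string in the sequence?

This is a Fibonacci-style word recurrence s(k) = s(k−2)·s(k−1): e.g. ll·xl = llxl.
The next term joins xlllxlllxlxlllxl and llxlxlllxlxlllxlllxlxlllxl.

xlllxlllxlxlllxlllxlxlllxlxlllxlllxlxlllxl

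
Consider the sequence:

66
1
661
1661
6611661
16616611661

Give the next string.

661166116616611661

From term 3 onward, concatenate the second-to-last term with the last: 66·1 = 661, 1·661 = 1661, …
Continuing: 6611661 · 16616611661 gives term 7.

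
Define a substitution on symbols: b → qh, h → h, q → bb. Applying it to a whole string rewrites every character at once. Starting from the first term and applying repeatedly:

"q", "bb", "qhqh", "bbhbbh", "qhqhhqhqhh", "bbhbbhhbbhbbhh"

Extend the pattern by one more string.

Replace each of the 14 characters of bbhbbhhbbhbbhh in place — qh qh h qh qh h h qh qh h qh qh h h — and concatenate.

qhqhhqhqhhhqhqhhqhqhhh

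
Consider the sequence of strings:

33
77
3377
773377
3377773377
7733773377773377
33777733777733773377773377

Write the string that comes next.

773377337777337733777733777733773377773377

This is a Fibonacci-style word recurrence s(k) = s(k−2)·s(k−1): e.g. 33·77 = 3377.
So term 8 is 7733773377773377·33777733777733773377773377.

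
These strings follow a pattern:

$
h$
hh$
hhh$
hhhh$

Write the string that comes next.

Every step adds h at the front: s(k+1) = h·s(k).
Applying this once more to hhhh$:

hhhhh$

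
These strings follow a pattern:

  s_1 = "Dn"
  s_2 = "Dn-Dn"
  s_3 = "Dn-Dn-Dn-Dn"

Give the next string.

Dn-Dn-Dn-Dn-Dn-Dn-Dn-Dn

s(k+1) = s(k)·-·s(k) — each term doubles the last with '-' between the halves.
So the next term is two copies of Dn-Dn-Dn-Dn with '-' between the halves.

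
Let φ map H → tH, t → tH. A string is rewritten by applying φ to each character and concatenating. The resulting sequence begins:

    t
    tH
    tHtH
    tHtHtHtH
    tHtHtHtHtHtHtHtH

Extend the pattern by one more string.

tHtHtHtHtHtHtHtHtHtHtHtHtHtHtHtH

Applying the rule to each of the 16 symbols of tHtHtHtHtHtHtHtH gives the pieces tH tH tH tH tH tH tH tH tH tH tH tH tH tH tH tH, which concatenate to the answer.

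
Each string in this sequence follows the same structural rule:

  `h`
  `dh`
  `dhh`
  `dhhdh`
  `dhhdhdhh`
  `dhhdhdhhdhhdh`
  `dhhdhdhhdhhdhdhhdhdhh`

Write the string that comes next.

dhhdhdhhdhhdhdhhdhdhhdhhdhdhhdhhdh

This is a Fibonacci-style word recurrence s(k) = s(k−1)·s(k−2): e.g. dh·h = dhh.
So term 8 is dhhdhdhhdhhdhdhhdhdhh·dhhdhdhhdhhdh.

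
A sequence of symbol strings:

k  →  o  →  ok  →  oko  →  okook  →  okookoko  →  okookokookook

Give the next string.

From term 3 onward, concatenate the last term with the second-to-last: o·k = ok, ok·o = oko, …
Continuing: okookokookook · okookoko gives term 8.

okookokookookokookoko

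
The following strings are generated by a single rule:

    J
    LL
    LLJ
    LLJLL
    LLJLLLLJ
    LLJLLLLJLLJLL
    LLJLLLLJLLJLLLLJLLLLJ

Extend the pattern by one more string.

LLJLLLLJLLJLLLLJLLLLJLLJLLLLJLLJLL

This is a Fibonacci-style word recurrence s(k) = s(k−1)·s(k−2): e.g. LL·J = LLJ.
So term 8 is LLJLLLLJLLJLLLLJLLLLJ·LLJLLLLJLLJLL.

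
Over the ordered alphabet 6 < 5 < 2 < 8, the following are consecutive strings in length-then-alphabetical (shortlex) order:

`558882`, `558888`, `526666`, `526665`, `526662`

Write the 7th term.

526656

Advancing 2 positions from 526662 through 526662 → 526668 reaches term 7.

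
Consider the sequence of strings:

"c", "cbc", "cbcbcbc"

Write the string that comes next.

cbcbcbcbcbcbcbc

Each string is two copies of the previous one joined by 'b'.
One more doubling of cbcbcbc gives the answer.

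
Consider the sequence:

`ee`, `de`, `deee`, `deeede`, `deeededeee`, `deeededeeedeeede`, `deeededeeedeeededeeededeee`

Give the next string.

This is a Fibonacci-style word recurrence s(k) = s(k−1)·s(k−2): e.g. de·ee = deee.
Continuing: deeededeeedeeededeeededeee · deeededeeedeeede gives term 8.

deeededeeedeeededeeededeeedeeededeeedeeede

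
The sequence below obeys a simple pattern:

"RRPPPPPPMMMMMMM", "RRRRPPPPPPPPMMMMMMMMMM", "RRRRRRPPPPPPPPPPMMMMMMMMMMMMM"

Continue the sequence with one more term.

RRRRRRRRPPPPPPPPPPPPMMMMMMMMMMMMMMMM

Reading off run lengths: R runs 2, 4, 6; P runs 6, 8, 10; M runs 7, 10, 13 — each is linear in n, where the shown terms are n = 2, 3, 4.
For the next term, n = 5, so the run lengths are 8, 12, 16.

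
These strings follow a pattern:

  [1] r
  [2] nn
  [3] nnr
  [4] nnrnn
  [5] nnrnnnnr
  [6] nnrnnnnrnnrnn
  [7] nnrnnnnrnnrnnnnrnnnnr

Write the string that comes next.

nnrnnnnrnnrnnnnrnnnnrnnrnnnnrnnrnn

Each term (from the third on) is the previous term followed by the one before it: term 3 = nn·r = nnr.
The next term joins nnrnnnnrnnrnnnnrnnnnr and nnrnnnnrnnrnn.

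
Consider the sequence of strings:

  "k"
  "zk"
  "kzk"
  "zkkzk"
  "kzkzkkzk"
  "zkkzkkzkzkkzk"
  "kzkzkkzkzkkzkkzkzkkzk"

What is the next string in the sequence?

This is a Fibonacci-style word recurrence s(k) = s(k−2)·s(k−1): e.g. k·zk = kzk.
So term 8 is zkkzkkzkzkkzk·kzkzkkzkzkkzkkzkzkkzk.

zkkzkkzkzkkzkkzkzkkzkzkkzkkzkzkkzk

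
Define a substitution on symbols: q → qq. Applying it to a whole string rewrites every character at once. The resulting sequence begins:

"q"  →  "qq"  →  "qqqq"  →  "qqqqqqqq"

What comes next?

Rewriting each symbol of qqqqqqqq: q→qq, q→qq, q→qq, q→qq, q→qq, q→qq, q→qq, q→qq, which concatenates to qq qq qq qq qq qq qq qq.

qqqqqqqqqqqqqqqq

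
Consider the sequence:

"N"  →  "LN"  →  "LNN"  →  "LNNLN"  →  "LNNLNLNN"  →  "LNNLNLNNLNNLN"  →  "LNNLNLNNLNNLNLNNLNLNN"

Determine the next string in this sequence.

From term 3 onward, concatenate the last term with the second-to-last: LN·N = LNN, LNN·LN = LNNLN, …
So term 8 is LNNLNLNNLNNLNLNNLNLNN·LNNLNLNNLNNLN.

LNNLNLNNLNNLNLNNLNLNNLNNLNLNNLNNLN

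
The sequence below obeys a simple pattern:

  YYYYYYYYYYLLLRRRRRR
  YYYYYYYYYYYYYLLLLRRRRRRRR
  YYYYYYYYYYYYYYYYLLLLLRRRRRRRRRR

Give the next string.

The n-th term is 3n+1 Y's then n L's then 2n R's, where the shown terms are n = 3, 4, 5.
At n = 6 the blocks have lengths 19, 6, 12.

YYYYYYYYYYYYYYYYYYYLLLLLLRRRRRRRRRRRR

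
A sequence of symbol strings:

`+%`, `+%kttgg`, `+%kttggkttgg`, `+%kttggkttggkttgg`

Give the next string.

+%kttggkttggkttggkttgg

The strings grow by a fixed suffix kttgg each time.
So the next term is +%kttggkttggkttgg·kttgg.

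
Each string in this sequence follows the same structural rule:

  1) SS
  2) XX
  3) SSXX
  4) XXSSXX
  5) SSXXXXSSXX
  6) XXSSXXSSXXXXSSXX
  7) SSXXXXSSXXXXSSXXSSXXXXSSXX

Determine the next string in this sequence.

This is a Fibonacci-style word recurrence s(k) = s(k−2)·s(k−1): e.g. SS·XX = SSXX.
Continuing: XXSSXXSSXXXXSSXX · SSXXXXSSXXXXSSXXSSXXXXSSXX gives term 8.

XXSSXXSSXXXXSSXXSSXXXXSSXXXXSSXXSSXXXXSSXX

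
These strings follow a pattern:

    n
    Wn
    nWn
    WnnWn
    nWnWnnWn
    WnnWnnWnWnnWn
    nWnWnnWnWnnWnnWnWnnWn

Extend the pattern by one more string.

WnnWnnWnWnnWnnWnWnnWnWnnWnnWnWnnWn

From term 3 onward, concatenate the second-to-last term with the last: n·Wn = nWn, Wn·nWn = WnnWn, …
The next term joins WnnWnnWnWnnWn and nWnWnnWnWnnWnnWnWnnWn.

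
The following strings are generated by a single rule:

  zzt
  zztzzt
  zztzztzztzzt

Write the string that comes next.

zztzztzztzztzztzztzztzzt

s(k+1) = s(k)·s(k) — each term doubles the last.
So the next term is two copies of zztzztzztzzt.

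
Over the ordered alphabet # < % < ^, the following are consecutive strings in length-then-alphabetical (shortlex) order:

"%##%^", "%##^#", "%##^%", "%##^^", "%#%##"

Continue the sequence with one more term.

Treat %#%## as a base-3 numeral over the given alphabet and add one, carrying through any trailing ^'s.

%#%#%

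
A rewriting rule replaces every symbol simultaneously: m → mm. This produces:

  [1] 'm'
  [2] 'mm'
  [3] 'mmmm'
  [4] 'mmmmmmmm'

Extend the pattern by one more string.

mmmmmmmmmmmmmmmm

Rewriting each symbol of mmmmmmmm: m→mm, m→mm, m→mm, m→mm, m→mm, m→mm, m→mm, m→mm, which concatenates to mm mm mm mm mm mm mm mm.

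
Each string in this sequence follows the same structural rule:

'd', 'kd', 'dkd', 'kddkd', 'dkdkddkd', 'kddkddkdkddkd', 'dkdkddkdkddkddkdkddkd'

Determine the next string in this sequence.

This is a Fibonacci-style word recurrence s(k) = s(k−2)·s(k−1): e.g. d·kd = dkd.
So term 8 is kddkddkdkddkd·dkdkddkdkddkddkdkddkd.

kddkddkdkddkddkdkddkdkddkddkdkddkd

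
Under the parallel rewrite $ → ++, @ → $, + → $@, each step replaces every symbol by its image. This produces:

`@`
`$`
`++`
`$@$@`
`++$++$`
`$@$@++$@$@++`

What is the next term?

++$++$$@$@++$++$$@$@

Expanding $@$@++$@$@++: $→++, @→$, $→++, @→$, +→$@, +→$@, $→++, @→$, $→++, @→$, +→$@, +→$@. Concatenated: ++ $ ++ $ $@ $@ ++ $ ++ $ $@ $@.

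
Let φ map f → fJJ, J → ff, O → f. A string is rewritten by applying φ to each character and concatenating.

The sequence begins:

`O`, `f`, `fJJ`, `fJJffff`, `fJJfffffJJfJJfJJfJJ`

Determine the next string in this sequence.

fJJfffffJJfJJfJJfJJfJJfffffJJfffffJJfffffJJffff

Applying the rule to each of the 19 symbols of fJJfffffJJfJJfJJfJJ gives the pieces fJJ ff ff fJJ fJJ fJJ fJJ fJJ ff ff fJJ ff ff fJJ ff ff fJJ ff ff, which concatenate to the answer.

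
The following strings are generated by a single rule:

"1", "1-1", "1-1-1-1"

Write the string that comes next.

s(k+1) = s(k)·-·s(k) — each term doubles the last with '-' between the halves.
So the next term is two copies of 1-1-1-1 with '-' between the halves.

1-1-1-1-1-1-1-1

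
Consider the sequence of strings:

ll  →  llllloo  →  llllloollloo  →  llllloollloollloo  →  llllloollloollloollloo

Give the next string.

The strings grow by a fixed suffix llloo each time.
One more step from llllloollloollloollloo gives the answer.

llllloollloollloollloollloo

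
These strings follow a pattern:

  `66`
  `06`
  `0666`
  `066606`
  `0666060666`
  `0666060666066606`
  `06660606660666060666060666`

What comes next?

Each term (from the third on) is the previous term followed by the one before it: term 3 = 06·66 = 0666.
The next term joins 06660606660666060666060666 and 0666060666066606.

066606066606660606660606660666060666066606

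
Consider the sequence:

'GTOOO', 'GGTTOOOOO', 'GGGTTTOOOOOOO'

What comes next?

GGGGTTTTOOOOOOOOO

Each string has the form G^{n} T^{n} O^{2n+1} (n = 1, 2, …).
Setting n = 4 gives 4, 4, 9 characters in each block.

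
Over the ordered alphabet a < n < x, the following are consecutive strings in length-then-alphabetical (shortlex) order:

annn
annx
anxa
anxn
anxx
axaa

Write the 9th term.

axna

Stepping forward 3 times from axaa: axaa → axan → axax, then the target.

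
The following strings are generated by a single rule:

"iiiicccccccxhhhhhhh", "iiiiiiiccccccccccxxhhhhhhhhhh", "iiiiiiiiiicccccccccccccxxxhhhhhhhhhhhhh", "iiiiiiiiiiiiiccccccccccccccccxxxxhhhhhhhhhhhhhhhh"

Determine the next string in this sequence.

Each string has the form i^{3n-2} c^{3n+1} x^{n-1} h^{3n+1}, where the shown terms are n = 2, 3, 4, 5.
Setting n = 6 gives 16, 19, 5, 19 characters in each block.

iiiiiiiiiiiiiiiicccccccccccccccccccxxxxxhhhhhhhhhhhhhhhhhhh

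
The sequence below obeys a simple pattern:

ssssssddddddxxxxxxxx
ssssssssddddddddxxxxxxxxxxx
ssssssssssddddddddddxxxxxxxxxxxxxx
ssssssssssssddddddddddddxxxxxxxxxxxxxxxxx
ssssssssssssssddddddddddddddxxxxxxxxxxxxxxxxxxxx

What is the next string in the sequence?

Term n consists of 2n+2 s's, followed by 2n+2 d's, followed by 3n+2 x's, where the shown terms are n = 2, 3, 4, 5, 6.
Setting n = 7 gives 16, 16, 23 characters in each block.

ssssssssssssssssddddddddddddddddxxxxxxxxxxxxxxxxxxxxxxx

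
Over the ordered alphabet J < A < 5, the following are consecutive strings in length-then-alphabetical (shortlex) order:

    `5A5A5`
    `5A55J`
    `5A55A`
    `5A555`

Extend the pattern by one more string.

55JJJ

Find the rightmost character of 5A555 below 5, bump it to the next letter, and reset everything to its right to J.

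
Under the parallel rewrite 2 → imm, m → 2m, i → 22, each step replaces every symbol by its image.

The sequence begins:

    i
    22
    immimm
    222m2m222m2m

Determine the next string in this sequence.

Rewriting each symbol of 222m2m222m2m: 2→imm, 2→imm, 2→imm, m→2m, 2→imm, m→2m, 2→imm, 2→imm, 2→imm, m→2m, 2→imm, m→2m, which concatenates to imm imm imm 2m imm 2m imm imm imm 2m imm 2m.

immimmimm2mimm2mimmimmimm2mimm2m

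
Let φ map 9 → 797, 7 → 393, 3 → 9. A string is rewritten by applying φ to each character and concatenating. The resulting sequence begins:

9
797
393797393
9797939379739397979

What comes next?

Rewriting the 19 symbols of 9797939379739397979 one by one yields 797 393 797 393 797 9 797 9 393 797 393 9 797 9 797 393 797 393 797; concatenated:

7973937973937979797939379739397979797393797393797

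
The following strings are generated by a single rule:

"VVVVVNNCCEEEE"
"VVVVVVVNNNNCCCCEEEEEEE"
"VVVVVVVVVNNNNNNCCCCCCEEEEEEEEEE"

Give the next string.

VVVVVVVVVVVNNNNNNNNCCCCCCCCEEEEEEEEEEEEE

Reading off run lengths: V runs 5, 7, 9; N runs 2, 4, 6; C runs 2, 4, 6; E runs 4, 7, 10 — each is linear in n (n = 1, 2, …).
At n = 4 the blocks have lengths 11, 8, 8, 13.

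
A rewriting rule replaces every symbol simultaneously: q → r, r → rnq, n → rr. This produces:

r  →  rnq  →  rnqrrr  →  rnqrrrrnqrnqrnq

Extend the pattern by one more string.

Rewriting the 15 symbols of rnqrrrrnqrnqrnq one by one yields rnq rr r rnq rnq rnq rnq rr r rnq rr r rnq rr r; concatenated:

rnqrrrrnqrnqrnqrnqrrrrnqrrrrnqrrr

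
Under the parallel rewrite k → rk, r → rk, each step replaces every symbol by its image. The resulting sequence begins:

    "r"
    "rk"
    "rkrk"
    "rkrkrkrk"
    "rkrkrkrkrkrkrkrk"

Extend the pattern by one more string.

rkrkrkrkrkrkrkrkrkrkrkrkrkrkrkrk

Applying the rule to each of the 16 symbols of rkrkrkrkrkrkrkrk gives the pieces rk rk rk rk rk rk rk rk rk rk rk rk rk rk rk rk, which concatenate to the answer.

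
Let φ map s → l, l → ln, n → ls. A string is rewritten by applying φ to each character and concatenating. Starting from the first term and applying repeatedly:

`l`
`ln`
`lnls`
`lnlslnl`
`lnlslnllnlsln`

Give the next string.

Applying the rule to each of the 13 symbols of lnlslnllnlsln gives the pieces ln ls ln l ln ls ln ln ls ln l ln ls, which concatenate to the answer.

lnlslnllnlslnlnlslnllnls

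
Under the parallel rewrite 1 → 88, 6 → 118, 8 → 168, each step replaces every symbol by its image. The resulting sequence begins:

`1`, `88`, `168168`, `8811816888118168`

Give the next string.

φ(8811816888118168) expands symbol-by-symbol to 168 168 88 88 168 88 118 168 168 168 88 88 168 88 118 168; joining the 16 pieces gives the next term.

168168888816888118168168168888816888118168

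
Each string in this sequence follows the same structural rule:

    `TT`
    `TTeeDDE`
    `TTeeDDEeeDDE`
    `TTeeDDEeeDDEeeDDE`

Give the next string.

Every step adds eeDDE to the end: s(k+1) = s(k)·eeDDE.
Applying this once more to TTeeDDEeeDDEeeDDE:

TTeeDDEeeDDEeeDDEeeDDE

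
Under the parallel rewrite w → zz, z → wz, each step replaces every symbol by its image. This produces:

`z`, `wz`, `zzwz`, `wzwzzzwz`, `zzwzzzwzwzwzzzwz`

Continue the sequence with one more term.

wzwzzzwzwzwzzzwzzzwzzzwzwzwzzzwz

Applying the rule to each of the 16 symbols of zzwzzzwzwzwzzzwz gives the pieces wz wz zz wz wz wz zz wz zz wz zz wz wz wz zz wz, which concatenate to the answer.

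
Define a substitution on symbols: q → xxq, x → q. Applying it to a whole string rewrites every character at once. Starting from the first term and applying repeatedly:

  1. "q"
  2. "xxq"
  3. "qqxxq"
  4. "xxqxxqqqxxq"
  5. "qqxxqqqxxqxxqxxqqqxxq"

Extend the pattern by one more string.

Replace each of the 21 characters of qqxxqqqxxqxxqxxqqqxxq in place — xxq xxq q q xxq xxq xxq q q xxq q q xxq q q xxq xxq xxq q q xxq — and concatenate.

xxqxxqqqxxqxxqxxqqqxxqqqxxqqqxxqxxqxxqqqxxq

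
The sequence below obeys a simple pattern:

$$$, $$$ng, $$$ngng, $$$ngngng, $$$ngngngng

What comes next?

Every step adds ng to the end: s(k+1) = s(k)·ng.
Applying this once more to $$$ngngngng:

$$$ngngngngng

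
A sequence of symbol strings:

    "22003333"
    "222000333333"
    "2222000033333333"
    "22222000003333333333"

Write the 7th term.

Each string has the form 2^{n+1} 0^{n+1} 3^{2n+2} (n = 1, 2, …).
For term 7, n = 7, so the run lengths are 8, 8, 16.

22222222000000003333333333333333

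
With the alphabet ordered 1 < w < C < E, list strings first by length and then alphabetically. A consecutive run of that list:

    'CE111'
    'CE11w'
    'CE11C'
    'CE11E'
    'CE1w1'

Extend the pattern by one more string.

Find the rightmost character of CE1w1 below E, bump it to the next letter, and reset everything to its right to 1.

CE1ww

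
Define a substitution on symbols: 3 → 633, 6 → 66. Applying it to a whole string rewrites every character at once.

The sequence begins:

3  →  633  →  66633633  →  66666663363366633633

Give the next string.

666666666666666336336663363366666663363366633633

Replace each of the 20 characters of 66666663363366633633 in place — 66 66 66 66 66 66 66 633 633 66 633 633 66 66 66 633 633 66 633 633 — and concatenate.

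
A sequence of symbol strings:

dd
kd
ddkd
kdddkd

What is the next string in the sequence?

ddkdkdddkd

This is a Fibonacci-style word recurrence s(k) = s(k−2)·s(k−1): e.g. dd·kd = ddkd.
The next term joins ddkd and kdddkd.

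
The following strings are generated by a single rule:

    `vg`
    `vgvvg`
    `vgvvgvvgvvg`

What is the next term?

s(k+1) = s(k)·v·s(k) — each term doubles the last with 'v' between the halves.
One more doubling of vgvvgvvgvvg gives the answer.

vgvvgvvgvvgvvgvvgvvgvvg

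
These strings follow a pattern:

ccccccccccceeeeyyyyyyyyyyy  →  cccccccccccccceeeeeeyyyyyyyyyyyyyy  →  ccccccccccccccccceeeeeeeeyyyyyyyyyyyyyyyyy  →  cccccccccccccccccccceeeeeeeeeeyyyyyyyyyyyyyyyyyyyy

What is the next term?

ccccccccccccccccccccccceeeeeeeeeeeeyyyyyyyyyyyyyyyyyyyyyyy

Reading off run lengths: c runs 11, 14, 17, 20; e runs 4, 6, 8, 10; y runs 11, 14, 17, 20 — each is linear in n, where the shown terms are n = 3, 4, 5, 6.
For the next term, n = 7, so the run lengths are 23, 12, 23.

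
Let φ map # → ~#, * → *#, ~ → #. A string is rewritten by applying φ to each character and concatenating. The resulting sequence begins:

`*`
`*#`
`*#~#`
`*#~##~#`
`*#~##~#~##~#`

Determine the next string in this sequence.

*#~##~#~##~##~#~##~#

Expanding *#~##~#~##~#: *→*#, #→~#, ~→#, #→~#, #→~#, ~→#, #→~#, ~→#, #→~#, #→~#, ~→#, #→~#. Concatenated: *# ~# # ~# ~# # ~# # ~# ~# # ~#.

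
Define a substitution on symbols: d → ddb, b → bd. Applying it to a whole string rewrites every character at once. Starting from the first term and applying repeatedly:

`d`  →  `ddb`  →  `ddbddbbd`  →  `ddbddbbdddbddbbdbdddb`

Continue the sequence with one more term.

Replace each of the 21 characters of ddbddbbdddbddbbdbdddb in place — ddb ddb bd ddb ddb bd bd ddb ddb ddb bd ddb ddb bd bd ddb bd ddb ddb ddb bd — and concatenate.

ddbddbbdddbddbbdbdddbddbddbbdddbddbbdbdddbbdddbddbddbbd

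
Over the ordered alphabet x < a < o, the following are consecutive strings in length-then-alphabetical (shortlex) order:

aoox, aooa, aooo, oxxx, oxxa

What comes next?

oxxo

Treat oxxa as a base-3 numeral over the given alphabet and add one, carrying through any trailing o's.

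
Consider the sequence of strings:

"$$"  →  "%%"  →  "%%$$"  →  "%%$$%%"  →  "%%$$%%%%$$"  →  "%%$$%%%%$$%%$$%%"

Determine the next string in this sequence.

From term 3 onward, concatenate the last term with the second-to-last: %%·$$ = %%$$, %%$$·%% = %%$$%%, …
The next term joins %%$$%%%%$$%%$$%% and %%$$%%%%$$.

%%$$%%%%$$%%$$%%%%$$%%%%$$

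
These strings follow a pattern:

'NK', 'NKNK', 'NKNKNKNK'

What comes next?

NKNKNKNKNKNKNKNK

Each string is two copies of the previous one concatenated.
One more doubling of NKNKNKNK gives the answer.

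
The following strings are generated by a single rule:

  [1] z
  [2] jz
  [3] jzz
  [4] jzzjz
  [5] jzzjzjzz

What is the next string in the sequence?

Each term (from the third on) is the previous term followed by the one before it: term 3 = jz·z = jzz.
The next term joins jzzjzjzz and jzzjz.

jzzjzjzzjzzjz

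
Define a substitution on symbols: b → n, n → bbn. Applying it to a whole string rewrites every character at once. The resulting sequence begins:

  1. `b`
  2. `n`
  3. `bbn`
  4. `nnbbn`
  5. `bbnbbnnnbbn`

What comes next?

nnbbnnnbbnbbnbbnnnbbn

Apply φ to bbnbbnnnbbn symbol by symbol: b→n, b→n, n→bbn, b→n, b→n, n→bbn, n→bbn, n→bbn, b→n, b→n, n→bbn; joined: n n bbn n n bbn bbn bbn n n bbn.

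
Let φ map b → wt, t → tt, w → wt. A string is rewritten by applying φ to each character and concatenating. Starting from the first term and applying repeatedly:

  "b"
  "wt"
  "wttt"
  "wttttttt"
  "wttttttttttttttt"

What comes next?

wttttttttttttttttttttttttttttttt

Applying the rule to each of the 16 symbols of wttttttttttttttt gives the pieces wt tt tt tt tt tt tt tt tt tt tt tt tt tt tt tt, which concatenate to the answer.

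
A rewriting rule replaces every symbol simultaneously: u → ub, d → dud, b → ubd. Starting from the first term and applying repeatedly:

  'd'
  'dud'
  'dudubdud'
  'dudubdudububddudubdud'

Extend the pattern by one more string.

Rewriting the 21 symbols of dudubdudububddudubdud one by one yields dud ub dud ub ubd dud ub dud ub ubd ub ubd dud dud ub dud ub ubd dud ub dud; concatenated:

dudubdudububddudubdudububdububdduddudubdudububddudubdud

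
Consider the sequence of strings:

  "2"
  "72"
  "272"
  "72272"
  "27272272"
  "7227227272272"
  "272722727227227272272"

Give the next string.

This is a Fibonacci-style word recurrence s(k) = s(k−2)·s(k−1): e.g. 2·72 = 272.
Continuing: 7227227272272 · 272722727227227272272 gives term 8.

7227227272272272722727227227272272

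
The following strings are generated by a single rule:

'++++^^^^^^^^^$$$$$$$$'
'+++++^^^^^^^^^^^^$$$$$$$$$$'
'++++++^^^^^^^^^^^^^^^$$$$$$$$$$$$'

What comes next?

The n-th term is n+1 +'s then 3n ^'s then 2n+2 $'s, where the shown terms are n = 3, 4, 5.
At n = 6 the blocks have lengths 7, 18, 14.

+++++++^^^^^^^^^^^^^^^^^^$$$$$$$$$$$$$$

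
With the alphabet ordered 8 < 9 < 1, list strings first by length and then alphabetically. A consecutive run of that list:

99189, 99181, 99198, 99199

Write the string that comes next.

Find the rightmost character of 99199 below 1, bump it to the next letter, and reset everything to its right to 8.

99191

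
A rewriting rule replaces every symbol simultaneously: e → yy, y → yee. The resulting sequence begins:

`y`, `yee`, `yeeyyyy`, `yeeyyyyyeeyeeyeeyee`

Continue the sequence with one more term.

Replace each of the 19 characters of yeeyyyyyeeyeeyeeyee in place — yee yy yy yee yee yee yee yee yy yy yee yy yy yee yy yy yee yy yy — and concatenate.

yeeyyyyyeeyeeyeeyeeyeeyyyyyeeyyyyyeeyyyyyeeyyyy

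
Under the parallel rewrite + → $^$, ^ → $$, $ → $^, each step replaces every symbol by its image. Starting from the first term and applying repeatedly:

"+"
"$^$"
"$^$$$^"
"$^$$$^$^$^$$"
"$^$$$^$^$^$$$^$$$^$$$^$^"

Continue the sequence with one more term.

Replace each of the 24 characters of $^$$$^$^$^$$$^$$$^$$$^$^ in place — $^ $$ $^ $^ $^ $$ $^ $$ $^ $$ $^ $^ $^ $$ $^ $^ $^ $$ $^ $^ $^ $$ $^ $$ — and concatenate.

$^$$$^$^$^$$$^$$$^$$$^$^$^$$$^$^$^$$$^$^$^$$$^$$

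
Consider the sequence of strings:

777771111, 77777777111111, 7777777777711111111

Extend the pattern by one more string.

Term n consists of 3n-1 7's, followed by 2n 1's, where the shown terms are n = 2, 3, 4.
Setting n = 5 gives 14, 10 characters in each block.

777777777777771111111111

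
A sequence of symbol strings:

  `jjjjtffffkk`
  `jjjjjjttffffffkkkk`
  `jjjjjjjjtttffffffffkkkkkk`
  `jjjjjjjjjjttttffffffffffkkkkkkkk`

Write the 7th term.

jjjjjjjjjjjjjjjjtttttttffffffffffffffffkkkkkkkkkkkkkk

The n-th term is 2n+2 j's then n t's then 2n+2 f's then 2n k's (n = 1, 2, …).
At n = 7 the blocks have lengths 16, 7, 16, 14.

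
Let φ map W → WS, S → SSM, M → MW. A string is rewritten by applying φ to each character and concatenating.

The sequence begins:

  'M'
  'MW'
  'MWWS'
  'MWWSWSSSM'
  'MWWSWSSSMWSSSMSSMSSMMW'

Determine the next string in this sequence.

MWWSWSSSMWSSSMSSMSSMMWWSSSMSSMSSMMWSSMSSMMWSSMSSMMWMWWS

Replace each of the 22 characters of MWWSWSSSMWSSSMSSMSSMMW in place — MW WS WS SSM WS SSM SSM SSM MW WS SSM SSM SSM MW SSM SSM MW SSM SSM MW MW WS — and concatenate.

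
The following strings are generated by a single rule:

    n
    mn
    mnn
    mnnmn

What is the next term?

mnnmnmnn

This is a Fibonacci-style word recurrence s(k) = s(k−1)·s(k−2): e.g. mn·n = mnn.
The next term joins mnnmn and mnn.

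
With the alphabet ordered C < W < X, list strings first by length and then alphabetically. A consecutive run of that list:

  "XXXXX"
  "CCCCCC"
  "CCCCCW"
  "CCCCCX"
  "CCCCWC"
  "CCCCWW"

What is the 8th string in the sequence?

Advancing 2 positions from CCCCWW through CCCCWW → CCCCWX reaches term 8.

CCCCXC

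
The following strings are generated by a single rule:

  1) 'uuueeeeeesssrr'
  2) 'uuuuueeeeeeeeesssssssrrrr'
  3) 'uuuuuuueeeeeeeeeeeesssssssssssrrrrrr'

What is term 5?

Each string has the form u^{2n+1} e^{3n+3} s^{4n-1} r^{2n} (n = 1, 2, …).
For term 5, n = 5, so the run lengths are 11, 18, 19, 10.

uuuuuuuuuuueeeeeeeeeeeeeeeeeesssssssssssssssssssrrrrrrrrrr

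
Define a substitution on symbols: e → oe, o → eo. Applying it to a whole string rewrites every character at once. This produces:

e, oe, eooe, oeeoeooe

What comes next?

eooeoeeooeeoeooe

Rewriting each symbol of oeeoeooe: o→eo, e→oe, e→oe, o→eo, e→oe, o→eo, o→eo, e→oe, which concatenates to eo oe oe eo oe eo eo oe.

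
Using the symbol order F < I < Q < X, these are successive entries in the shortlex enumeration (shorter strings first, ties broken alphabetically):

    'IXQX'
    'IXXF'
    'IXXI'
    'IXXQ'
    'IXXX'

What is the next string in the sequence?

The successor of IXXX increments the rightmost position that isn't already X and resets every position after it to F.

QFFF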